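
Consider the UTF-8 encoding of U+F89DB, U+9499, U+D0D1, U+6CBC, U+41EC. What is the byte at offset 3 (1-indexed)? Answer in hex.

0xA7

1-indexed offset 3 is 0-indexed offset 2.
U+F89DB → 4-byte form F3 B8 A7 9B at offsets 0–3.
Offset 2 falls in char 1's range; it's byte 3 of F3 B8 A7 9B = 0xA7.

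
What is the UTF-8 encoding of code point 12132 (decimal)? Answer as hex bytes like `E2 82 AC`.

E2 BD A4

U+2F64 = 0x2F64 = 12132 decimal. In range U+0800–U+FFFF → 3-byte form: 1110xxxx 10xxxxxx 10xxxxxx.
Binary (16 bits): 0010111101100100.
Split 4+6+6: 0010 | 111101 | 100100.
Byte 1: 11100010 = 0xE2.
Byte 2: 10111101 = 0xBD.
Byte 3: 10100100 = 0xA4.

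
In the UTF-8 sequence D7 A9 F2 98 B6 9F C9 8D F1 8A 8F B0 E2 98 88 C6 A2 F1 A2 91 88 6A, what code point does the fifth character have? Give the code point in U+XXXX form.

Offset 0: leading byte 0xD7 = 11010111 → 2-byte char #1 = D7 A9.
Offset 2: leading byte 0xF2 = 11110010 → 4-byte char #2 = F2 98 B6 9F.
Offset 6: leading byte 0xC9 = 11001001 → 2-byte char #3 = C9 8D.
Offset 8: leading byte 0xF1 = 11110001 → 4-byte char #4 = F1 8A 8F B0.
Offset 12: leading byte 0xE2 = 11100010 → 3-byte char #5 = E2 98 88.
Leading byte 0xE2 = 11100010 matches 1110xxxx → 3-byte sequence.
Byte 1: 0xE2 = 11100010, payload 0010 (4 bits).
Byte 2: 0x98 = 10011000 (10xxxxxx ✓), payload 011000.
Byte 3: 0x88 = 10001000 (10xxxxxx ✓), payload 001000.
Concatenate: 0010011000001000 = 0x2608 (16 bits → U+2608).

U+2608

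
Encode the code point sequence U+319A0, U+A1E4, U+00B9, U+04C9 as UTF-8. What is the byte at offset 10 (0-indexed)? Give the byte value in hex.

U+319A0 → 4-byte form F0 B1 A6 A0 at offsets 0–3.
U+A1E4 → 3-byte form EA 87 A4 at offsets 4–6.
U+00B9 → 2-byte form C2 B9 at offsets 7–8.
U+04C9 → 2-byte form D3 89 at offsets 9–10.
Offset 10 falls in char 4's range; it's byte 2 of D3 89 = 0x89.

0x89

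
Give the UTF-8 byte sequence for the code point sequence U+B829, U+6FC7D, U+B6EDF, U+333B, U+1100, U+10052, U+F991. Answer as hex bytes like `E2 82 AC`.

EB A0 A9 F1 AF B1 BD F2 B6 BB 9F E3 8C BB E1 84 80 F0 90 81 92 EF A6 91

U+B829: 3-byte form → EB A0 A9.
U+6FC7D: 4-byte form → F1 AF B1 BD.
U+B6EDF: 4-byte form → F2 B6 BB 9F.
U+333B: 3-byte form → E3 8C BB.
U+1100: 3-byte form → E1 84 80.
U+10052: 4-byte form → F0 90 81 92.
U+F991: 3-byte form → EF A6 91.
Concatenated (24 bytes): EB A0 A9 F1 AF B1 BD F2 B6 BB 9F E3 8C BB E1 84 80 F0 90 81 92 EF A6 91.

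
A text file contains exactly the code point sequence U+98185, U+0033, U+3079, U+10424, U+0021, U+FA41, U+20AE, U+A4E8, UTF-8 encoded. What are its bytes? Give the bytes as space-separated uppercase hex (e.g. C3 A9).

F2 98 86 85 33 E3 81 B9 F0 90 90 A4 21 EF A9 81 E2 82 AE EA 93 A8

U+98185: 4-byte form → F2 98 86 85.
U+0033: 1-byte form → 33.
U+3079: 3-byte form → E3 81 B9.
U+10424: 4-byte form → F0 90 90 A4.
U+0021: 1-byte form → 21.
U+FA41: 3-byte form → EF A9 81.
U+20AE: 3-byte form → E2 82 AE.
U+A4E8: 3-byte form → EA 93 A8.
Concatenated (22 bytes): F2 98 86 85 33 E3 81 B9 F0 90 90 A4 21 EF A9 81 E2 82 AE EA 93 A8.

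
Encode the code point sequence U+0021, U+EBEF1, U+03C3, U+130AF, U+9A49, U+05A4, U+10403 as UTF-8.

21 F3 AB BB B1 CF 83 F0 93 82 AF E9 A9 89 D6 A4 F0 90 90 83

U+0021: 1-byte form → 21.
U+EBEF1: 4-byte form → F3 AB BB B1.
U+03C3: 2-byte form → CF 83.
U+130AF: 4-byte form → F0 93 82 AF.
U+9A49: 3-byte form → E9 A9 89.
U+05A4: 2-byte form → D6 A4.
U+10403: 4-byte form → F0 90 90 83.
Concatenated (20 bytes): 21 F3 AB BB B1 CF 83 F0 93 82 AF E9 A9 89 D6 A4 F0 90 90 83.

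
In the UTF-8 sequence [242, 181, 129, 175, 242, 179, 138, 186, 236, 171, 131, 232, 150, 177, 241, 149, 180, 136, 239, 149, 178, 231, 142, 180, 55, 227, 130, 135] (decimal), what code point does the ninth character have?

U+3087

Offset 0: leading byte 0xF2 = 11110010 → 4-byte char #1 = F2 B5 81 AF.
Offset 4: leading byte 0xF2 = 11110010 → 4-byte char #2 = F2 B3 8A BA.
Offset 8: leading byte 0xEC = 11101100 → 3-byte char #3 = EC AB 83.
Offset 11: leading byte 0xE8 = 11101000 → 3-byte char #4 = E8 96 B1.
Offset 14: leading byte 0xF1 = 11110001 → 4-byte char #5 = F1 95 B4 88.
Offset 18: leading byte 0xEF = 11101111 → 3-byte char #6 = EF 95 B2.
Offset 21: leading byte 0xE7 = 11100111 → 3-byte char #7 = E7 8E B4.
Offset 24: leading byte 0x37 = 00110111 → 1-byte char #8 = 37.
Offset 25: leading byte 0xE3 = 11100011 → 3-byte char #9 = E3 82 87.
Leading byte 0xE3 = 11100011 matches 1110xxxx → 3-byte sequence.
Byte 1: 0xE3 = 11100011, payload 0011 (4 bits).
Byte 2: 0x82 = 10000010 (10xxxxxx ✓), payload 000010.
Byte 3: 0x87 = 10000111 (10xxxxxx ✓), payload 000111.
Concatenate: 0011000010000111 = 0x3087 (16 bits → U+3087).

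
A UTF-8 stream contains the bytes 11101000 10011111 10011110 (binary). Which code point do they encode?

U+87DE

Leading byte 0xE8 = 11101000 matches 1110xxxx → 3-byte sequence.
Byte 1: 0xE8 = 11101000, payload 1000 (4 bits).
Byte 2: 0x9F = 10011111 (10xxxxxx ✓), payload 011111.
Byte 3: 0x9E = 10011110 (10xxxxxx ✓), payload 011110.
Concatenate: 1000011111011110 = 0x87DE (16 bits → U+87DE).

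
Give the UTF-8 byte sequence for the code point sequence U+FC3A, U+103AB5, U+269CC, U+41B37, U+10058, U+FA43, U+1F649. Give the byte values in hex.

EF B0 BA F4 83 AA B5 F0 A6 A7 8C F1 81 AC B7 F0 90 81 98 EF A9 83 F0 9F 99 89

U+FC3A: 3-byte form → EF B0 BA.
U+103AB5: 4-byte form → F4 83 AA B5.
U+269CC: 4-byte form → F0 A6 A7 8C.
U+41B37: 4-byte form → F1 81 AC B7.
U+10058: 4-byte form → F0 90 81 98.
U+FA43: 3-byte form → EF A9 83.
U+1F649: 4-byte form → F0 9F 99 89.
Concatenated (26 bytes): EF B0 BA F4 83 AA B5 F0 A6 A7 8C F1 81 AC B7 F0 90 81 98 EF A9 83 F0 9F 99 89.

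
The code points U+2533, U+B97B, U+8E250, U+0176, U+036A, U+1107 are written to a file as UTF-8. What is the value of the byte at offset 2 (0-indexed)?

U+2533 → 3-byte form E2 94 B3 at offsets 0–2.
Offset 2 falls in char 1's range; it's byte 3 of E2 94 B3 = 0xB3.

0xB3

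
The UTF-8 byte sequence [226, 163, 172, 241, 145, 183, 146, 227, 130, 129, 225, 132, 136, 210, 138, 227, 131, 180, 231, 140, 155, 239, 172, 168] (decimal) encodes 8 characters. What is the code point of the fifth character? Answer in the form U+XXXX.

U+048A

Offset 0: leading byte 0xE2 = 11100010 → 3-byte char #1 = E2 A3 AC.
Offset 3: leading byte 0xF1 = 11110001 → 4-byte char #2 = F1 91 B7 92.
Offset 7: leading byte 0xE3 = 11100011 → 3-byte char #3 = E3 82 81.
Offset 10: leading byte 0xE1 = 11100001 → 3-byte char #4 = E1 84 88.
Offset 13: leading byte 0xD2 = 11010010 → 2-byte char #5 = D2 8A.
Leading byte 0xD2 = 11010010 matches 110xxxxx → 2-byte sequence.
Byte 1: 0xD2 = 11010010, payload 10010 (5 bits).
Byte 2: 0x8A = 10001010 (10xxxxxx ✓), payload 001010.
Concatenate: 10010001010 = 0x48A (11 bits → U+048A).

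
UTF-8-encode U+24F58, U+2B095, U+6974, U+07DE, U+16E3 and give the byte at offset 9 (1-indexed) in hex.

1-indexed offset 9 is 0-indexed offset 8.
U+24F58 → 4-byte form F0 A4 BD 98 at offsets 0–3.
U+2B095 → 4-byte form F0 AB 82 95 at offsets 4–7.
U+6974 → 3-byte form E6 A5 B4 at offsets 8–10.
Offset 8 falls in char 3's range; it's byte 1 of E6 A5 B4 = 0xE6.

0xE6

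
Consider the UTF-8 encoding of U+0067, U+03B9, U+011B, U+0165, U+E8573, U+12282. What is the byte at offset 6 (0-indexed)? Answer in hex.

U+0067 → 1-byte form 67 at offsets 0–0.
U+03B9 → 2-byte form CE B9 at offsets 1–2.
U+011B → 2-byte form C4 9B at offsets 3–4.
U+0165 → 2-byte form C5 A5 at offsets 5–6.
Offset 6 falls in char 4's range; it's byte 2 of C5 A5 = 0xA5.

0xA5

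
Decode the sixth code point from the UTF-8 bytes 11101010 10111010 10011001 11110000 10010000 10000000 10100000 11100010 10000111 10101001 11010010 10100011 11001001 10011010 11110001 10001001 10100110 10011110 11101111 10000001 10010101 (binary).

Offset 0: leading byte 0xEA = 11101010 → 3-byte char #1 = EA BA 99.
Offset 3: leading byte 0xF0 = 11110000 → 4-byte char #2 = F0 90 80 A0.
Offset 7: leading byte 0xE2 = 11100010 → 3-byte char #3 = E2 87 A9.
Offset 10: leading byte 0xD2 = 11010010 → 2-byte char #4 = D2 A3.
Offset 12: leading byte 0xC9 = 11001001 → 2-byte char #5 = C9 9A.
Offset 14: leading byte 0xF1 = 11110001 → 4-byte char #6 = F1 89 A6 9E.
Leading byte 0xF1 = 11110001 matches 11110xxx → 4-byte sequence.
Byte 1: 0xF1 = 11110001, payload 001 (3 bits).
Byte 2: 0x89 = 10001001 (10xxxxxx ✓), payload 001001.
Byte 3: 0xA6 = 10100110 (10xxxxxx ✓), payload 100110.
Byte 4: 0x9E = 10011110 (10xxxxxx ✓), payload 011110.
Concatenate: 001001001100110011110 = 0x4999E (21 bits → U+4999E).

U+4999E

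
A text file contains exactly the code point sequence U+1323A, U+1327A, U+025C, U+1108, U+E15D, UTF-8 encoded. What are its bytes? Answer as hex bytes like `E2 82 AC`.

U+1323A: 4-byte form → F0 93 88 BA.
U+1327A: 4-byte form → F0 93 89 BA.
U+025C: 2-byte form → C9 9C.
U+1108: 3-byte form → E1 84 88.
U+E15D: 3-byte form → EE 85 9D.
Concatenated (16 bytes): F0 93 88 BA F0 93 89 BA C9 9C E1 84 88 EE 85 9D.

F0 93 88 BA F0 93 89 BA C9 9C E1 84 88 EE 85 9D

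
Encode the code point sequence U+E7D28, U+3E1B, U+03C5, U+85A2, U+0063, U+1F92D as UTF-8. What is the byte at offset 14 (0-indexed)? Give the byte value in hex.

0x9F

U+E7D28 → 4-byte form F3 A7 B4 A8 at offsets 0–3.
U+3E1B → 3-byte form E3 B8 9B at offsets 4–6.
U+03C5 → 2-byte form CF 85 at offsets 7–8.
U+85A2 → 3-byte form E8 96 A2 at offsets 9–11.
U+0063 → 1-byte form 63 at offsets 12–12.
U+1F92D → 4-byte form F0 9F A4 AD at offsets 13–16.
Offset 14 falls in char 6's range; it's byte 2 of F0 9F A4 AD = 0x9F.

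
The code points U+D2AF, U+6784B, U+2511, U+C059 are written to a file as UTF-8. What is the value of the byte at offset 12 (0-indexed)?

U+D2AF → 3-byte form ED 8A AF at offsets 0–2.
U+6784B → 4-byte form F1 A7 A1 8B at offsets 3–6.
U+2511 → 3-byte form E2 94 91 at offsets 7–9.
U+C059 → 3-byte form EC 81 99 at offsets 10–12.
Offset 12 falls in char 4's range; it's byte 3 of EC 81 99 = 0x99.

0x99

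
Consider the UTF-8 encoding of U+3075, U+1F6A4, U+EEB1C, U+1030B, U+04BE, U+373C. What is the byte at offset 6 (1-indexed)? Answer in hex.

1-indexed offset 6 is 0-indexed offset 5.
U+3075 → 3-byte form E3 81 B5 at offsets 0–2.
U+1F6A4 → 4-byte form F0 9F 9A A4 at offsets 3–6.
Offset 5 falls in char 2's range; it's byte 3 of F0 9F 9A A4 = 0x9A.

0x9A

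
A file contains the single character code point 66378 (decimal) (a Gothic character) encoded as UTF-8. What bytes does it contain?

F0 90 8D 8A

U+1034A = 0x1034A = 66378 decimal. In range U+10000–U+10FFFF → 4-byte form: 11110xxx 10xxxxxx 10xxxxxx 10xxxxxx.
Binary (21 bits): 000010000001101001010.
Split 3+6+6+6: 000 | 010000 | 001101 | 001010.
Byte 1: 11110000 = 0xF0.
Byte 2: 10010000 = 0x90.
Byte 3: 10001101 = 0x8D.
Byte 4: 10001010 = 0x8A.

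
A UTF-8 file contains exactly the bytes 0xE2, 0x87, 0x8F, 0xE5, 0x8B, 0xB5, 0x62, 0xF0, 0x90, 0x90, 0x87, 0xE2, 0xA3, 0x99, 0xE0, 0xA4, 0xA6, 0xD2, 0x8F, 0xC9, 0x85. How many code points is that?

8

Byte at offset 0: 0xE2 = 11100010 → 3-byte char (#1). Advance 3.
Byte at offset 3: 0xE5 = 11100101 → 3-byte char (#2). Advance 3.
Byte at offset 6: 0x62 = 01100010 → 1-byte char (#3). Advance 1.
Byte at offset 7: 0xF0 = 11110000 → 4-byte char (#4). Advance 4.
Byte at offset 11: 0xE2 = 11100010 → 3-byte char (#5). Advance 3.
Byte at offset 14: 0xE0 = 11100000 → 3-byte char (#6). Advance 3.
Byte at offset 17: 0xD2 = 11010010 → 2-byte char (#7). Advance 2.
Byte at offset 19: 0xC9 = 11001001 → 2-byte char (#8). Advance 2.
Reached end at offset 21 after 8 code points.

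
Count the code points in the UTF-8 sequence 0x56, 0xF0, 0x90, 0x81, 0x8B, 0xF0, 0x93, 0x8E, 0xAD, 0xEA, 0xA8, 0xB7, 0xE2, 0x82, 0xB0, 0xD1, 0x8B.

6

Byte at offset 0: 0x56 = 01010110 → 1-byte char (#1). Advance 1.
Byte at offset 1: 0xF0 = 11110000 → 4-byte char (#2). Advance 4.
Byte at offset 5: 0xF0 = 11110000 → 4-byte char (#3). Advance 4.
Byte at offset 9: 0xEA = 11101010 → 3-byte char (#4). Advance 3.
Byte at offset 12: 0xE2 = 11100010 → 3-byte char (#5). Advance 3.
Byte at offset 15: 0xD1 = 11010001 → 2-byte char (#6). Advance 2.
Reached end at offset 17 after 6 code points.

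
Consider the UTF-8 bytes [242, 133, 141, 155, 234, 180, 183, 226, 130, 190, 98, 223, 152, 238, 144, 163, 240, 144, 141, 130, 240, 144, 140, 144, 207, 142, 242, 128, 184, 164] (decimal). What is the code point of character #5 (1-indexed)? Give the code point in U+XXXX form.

U+07D8

Offset 0: leading byte 0xF2 = 11110010 → 4-byte char #1 = F2 85 8D 9B.
Offset 4: leading byte 0xEA = 11101010 → 3-byte char #2 = EA B4 B7.
Offset 7: leading byte 0xE2 = 11100010 → 3-byte char #3 = E2 82 BE.
Offset 10: leading byte 0x62 = 01100010 → 1-byte char #4 = 62.
Offset 11: leading byte 0xDF = 11011111 → 2-byte char #5 = DF 98.
Leading byte 0xDF = 11011111 matches 110xxxxx → 2-byte sequence.
Byte 1: 0xDF = 11011111, payload 11111 (5 bits).
Byte 2: 0x98 = 10011000 (10xxxxxx ✓), payload 011000.
Concatenate: 11111011000 = 0x7D8 (11 bits → U+07D8).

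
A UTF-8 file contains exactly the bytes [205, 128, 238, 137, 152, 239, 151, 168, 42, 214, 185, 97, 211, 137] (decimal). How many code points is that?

Byte at offset 0: 0xCD = 11001101 → 2-byte char (#1). Advance 2.
Byte at offset 2: 0xEE = 11101110 → 3-byte char (#2). Advance 3.
Byte at offset 5: 0xEF = 11101111 → 3-byte char (#3). Advance 3.
Byte at offset 8: 0x2A = 00101010 → 1-byte char (#4). Advance 1.
Byte at offset 9: 0xD6 = 11010110 → 2-byte char (#5). Advance 2.
Byte at offset 11: 0x61 = 01100001 → 1-byte char (#6). Advance 1.
Byte at offset 12: 0xD3 = 11010011 → 2-byte char (#7). Advance 2.
Reached end at offset 14 after 7 code points.

7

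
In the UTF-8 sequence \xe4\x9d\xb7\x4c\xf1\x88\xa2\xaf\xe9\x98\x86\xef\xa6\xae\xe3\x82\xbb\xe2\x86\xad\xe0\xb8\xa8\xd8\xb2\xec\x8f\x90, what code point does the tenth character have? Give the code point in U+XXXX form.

U+C3D0

Offset 0: leading byte 0xE4 = 11100100 → 3-byte char #1 = E4 9D B7.
Offset 3: leading byte 0x4C = 01001100 → 1-byte char #2 = 4C.
Offset 4: leading byte 0xF1 = 11110001 → 4-byte char #3 = F1 88 A2 AF.
Offset 8: leading byte 0xE9 = 11101001 → 3-byte char #4 = E9 98 86.
Offset 11: leading byte 0xEF = 11101111 → 3-byte char #5 = EF A6 AE.
Offset 14: leading byte 0xE3 = 11100011 → 3-byte char #6 = E3 82 BB.
Offset 17: leading byte 0xE2 = 11100010 → 3-byte char #7 = E2 86 AD.
Offset 20: leading byte 0xE0 = 11100000 → 3-byte char #8 = E0 B8 A8.
Offset 23: leading byte 0xD8 = 11011000 → 2-byte char #9 = D8 B2.
Offset 25: leading byte 0xEC = 11101100 → 3-byte char #10 = EC 8F 90.
Leading byte 0xEC = 11101100 matches 1110xxxx → 3-byte sequence.
Byte 1: 0xEC = 11101100, payload 1100 (4 bits).
Byte 2: 0x8F = 10001111 (10xxxxxx ✓), payload 001111.
Byte 3: 0x90 = 10010000 (10xxxxxx ✓), payload 010000.
Concatenate: 1100001111010000 = 0xC3D0 (16 bits → U+C3D0).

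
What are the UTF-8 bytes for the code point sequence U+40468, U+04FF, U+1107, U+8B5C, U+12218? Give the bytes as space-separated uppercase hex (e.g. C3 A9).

U+40468: 4-byte form → F1 80 91 A8.
U+04FF: 2-byte form → D3 BF.
U+1107: 3-byte form → E1 84 87.
U+8B5C: 3-byte form → E8 AD 9C.
U+12218: 4-byte form → F0 92 88 98.
Concatenated (16 bytes): F1 80 91 A8 D3 BF E1 84 87 E8 AD 9C F0 92 88 98.

F1 80 91 A8 D3 BF E1 84 87 E8 AD 9C F0 92 88 98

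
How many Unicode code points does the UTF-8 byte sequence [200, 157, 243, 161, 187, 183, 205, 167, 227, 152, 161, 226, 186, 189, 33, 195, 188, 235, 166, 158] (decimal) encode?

Byte at offset 0: 0xC8 = 11001000 → 2-byte char (#1). Advance 2.
Byte at offset 2: 0xF3 = 11110011 → 4-byte char (#2). Advance 4.
Byte at offset 6: 0xCD = 11001101 → 2-byte char (#3). Advance 2.
Byte at offset 8: 0xE3 = 11100011 → 3-byte char (#4). Advance 3.
Byte at offset 11: 0xE2 = 11100010 → 3-byte char (#5). Advance 3.
Byte at offset 14: 0x21 = 00100001 → 1-byte char (#6). Advance 1.
Byte at offset 15: 0xC3 = 11000011 → 2-byte char (#7). Advance 2.
Byte at offset 17: 0xEB = 11101011 → 3-byte char (#8). Advance 3.
Reached end at offset 20 after 8 code points.

8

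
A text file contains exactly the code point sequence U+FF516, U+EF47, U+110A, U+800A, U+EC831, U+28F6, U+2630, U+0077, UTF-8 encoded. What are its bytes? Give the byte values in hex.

U+FF516: 4-byte form → F3 BF 94 96.
U+EF47: 3-byte form → EE BD 87.
U+110A: 3-byte form → E1 84 8A.
U+800A: 3-byte form → E8 80 8A.
U+EC831: 4-byte form → F3 AC A0 B1.
U+28F6: 3-byte form → E2 A3 B6.
U+2630: 3-byte form → E2 98 B0.
U+0077: 1-byte form → 77.
Concatenated (24 bytes): F3 BF 94 96 EE BD 87 E1 84 8A E8 80 8A F3 AC A0 B1 E2 A3 B6 E2 98 B0 77.

F3 BF 94 96 EE BD 87 E1 84 8A E8 80 8A F3 AC A0 B1 E2 A3 B6 E2 98 B0 77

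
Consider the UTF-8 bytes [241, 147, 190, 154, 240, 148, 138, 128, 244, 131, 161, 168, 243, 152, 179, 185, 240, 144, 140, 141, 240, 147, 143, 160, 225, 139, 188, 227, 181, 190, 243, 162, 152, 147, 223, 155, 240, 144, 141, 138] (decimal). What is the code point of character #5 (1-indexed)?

U+1030D

Offset 0: leading byte 0xF1 = 11110001 → 4-byte char #1 = F1 93 BE 9A.
Offset 4: leading byte 0xF0 = 11110000 → 4-byte char #2 = F0 94 8A 80.
Offset 8: leading byte 0xF4 = 11110100 → 4-byte char #3 = F4 83 A1 A8.
Offset 12: leading byte 0xF3 = 11110011 → 4-byte char #4 = F3 98 B3 B9.
Offset 16: leading byte 0xF0 = 11110000 → 4-byte char #5 = F0 90 8C 8D.
Leading byte 0xF0 = 11110000 matches 11110xxx → 4-byte sequence.
Byte 1: 0xF0 = 11110000, payload 000 (3 bits).
Byte 2: 0x90 = 10010000 (10xxxxxx ✓), payload 010000.
Byte 3: 0x8C = 10001100 (10xxxxxx ✓), payload 001100.
Byte 4: 0x8D = 10001101 (10xxxxxx ✓), payload 001101.
Concatenate: 000010000001100001101 = 0x1030D (21 bits → U+1030D).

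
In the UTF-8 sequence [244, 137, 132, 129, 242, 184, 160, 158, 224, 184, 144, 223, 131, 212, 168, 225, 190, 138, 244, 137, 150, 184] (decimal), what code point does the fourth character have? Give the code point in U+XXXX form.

Offset 0: leading byte 0xF4 = 11110100 → 4-byte char #1 = F4 89 84 81.
Offset 4: leading byte 0xF2 = 11110010 → 4-byte char #2 = F2 B8 A0 9E.
Offset 8: leading byte 0xE0 = 11100000 → 3-byte char #3 = E0 B8 90.
Offset 11: leading byte 0xDF = 11011111 → 2-byte char #4 = DF 83.
Leading byte 0xDF = 11011111 matches 110xxxxx → 2-byte sequence.
Byte 1: 0xDF = 11011111, payload 11111 (5 bits).
Byte 2: 0x83 = 10000011 (10xxxxxx ✓), payload 000011.
Concatenate: 11111000011 = 0x7C3 (11 bits → U+07C3).

U+07C3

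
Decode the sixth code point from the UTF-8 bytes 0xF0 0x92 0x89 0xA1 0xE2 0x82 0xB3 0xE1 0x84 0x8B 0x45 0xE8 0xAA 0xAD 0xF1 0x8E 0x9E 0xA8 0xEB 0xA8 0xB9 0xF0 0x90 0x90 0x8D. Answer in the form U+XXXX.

U+4E7A8

Offset 0: leading byte 0xF0 = 11110000 → 4-byte char #1 = F0 92 89 A1.
Offset 4: leading byte 0xE2 = 11100010 → 3-byte char #2 = E2 82 B3.
Offset 7: leading byte 0xE1 = 11100001 → 3-byte char #3 = E1 84 8B.
Offset 10: leading byte 0x45 = 01000101 → 1-byte char #4 = 45.
Offset 11: leading byte 0xE8 = 11101000 → 3-byte char #5 = E8 AA AD.
Offset 14: leading byte 0xF1 = 11110001 → 4-byte char #6 = F1 8E 9E A8.
Leading byte 0xF1 = 11110001 matches 11110xxx → 4-byte sequence.
Byte 1: 0xF1 = 11110001, payload 001 (3 bits).
Byte 2: 0x8E = 10001110 (10xxxxxx ✓), payload 001110.
Byte 3: 0x9E = 10011110 (10xxxxxx ✓), payload 011110.
Byte 4: 0xA8 = 10101000 (10xxxxxx ✓), payload 101000.
Concatenate: 001001110011110101000 = 0x4E7A8 (21 bits → U+4E7A8).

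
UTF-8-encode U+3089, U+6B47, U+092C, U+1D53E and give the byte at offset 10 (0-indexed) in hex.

0x9D

U+3089 → 3-byte form E3 82 89 at offsets 0–2.
U+6B47 → 3-byte form E6 AD 87 at offsets 3–5.
U+092C → 3-byte form E0 A4 AC at offsets 6–8.
U+1D53E → 4-byte form F0 9D 94 BE at offsets 9–12.
Offset 10 falls in char 4's range; it's byte 2 of F0 9D 94 BE = 0x9D.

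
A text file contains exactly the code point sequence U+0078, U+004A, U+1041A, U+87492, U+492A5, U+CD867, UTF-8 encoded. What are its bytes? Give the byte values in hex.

U+0078: 1-byte form → 78.
U+004A: 1-byte form → 4A.
U+1041A: 4-byte form → F0 90 90 9A.
U+87492: 4-byte form → F2 87 92 92.
U+492A5: 4-byte form → F1 89 8A A5.
U+CD867: 4-byte form → F3 8D A1 A7.
Concatenated (18 bytes): 78 4A F0 90 90 9A F2 87 92 92 F1 89 8A A5 F3 8D A1 A7.

78 4A F0 90 90 9A F2 87 92 92 F1 89 8A A5 F3 8D A1 A7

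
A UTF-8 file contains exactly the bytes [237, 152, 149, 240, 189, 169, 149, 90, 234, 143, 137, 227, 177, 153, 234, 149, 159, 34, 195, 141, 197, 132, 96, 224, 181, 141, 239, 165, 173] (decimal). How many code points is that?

12

Byte at offset 0: 0xED = 11101101 → 3-byte char (#1). Advance 3.
Byte at offset 3: 0xF0 = 11110000 → 4-byte char (#2). Advance 4.
Byte at offset 7: 0x5A = 01011010 → 1-byte char (#3). Advance 1.
Byte at offset 8: 0xEA = 11101010 → 3-byte char (#4). Advance 3.
Byte at offset 11: 0xE3 = 11100011 → 3-byte char (#5). Advance 3.
Byte at offset 14: 0xEA = 11101010 → 3-byte char (#6). Advance 3.
Byte at offset 17: 0x22 = 00100010 → 1-byte char (#7). Advance 1.
Byte at offset 18: 0xC3 = 11000011 → 2-byte char (#8). Advance 2.
Byte at offset 20: 0xC5 = 11000101 → 2-byte char (#9). Advance 2.
Byte at offset 22: 0x60 = 01100000 → 1-byte char (#10). Advance 1.
Byte at offset 23: 0xE0 = 11100000 → 3-byte char (#11). Advance 3.
Byte at offset 26: 0xEF = 11101111 → 3-byte char (#12). Advance 3.
Reached end at offset 29 after 12 code points.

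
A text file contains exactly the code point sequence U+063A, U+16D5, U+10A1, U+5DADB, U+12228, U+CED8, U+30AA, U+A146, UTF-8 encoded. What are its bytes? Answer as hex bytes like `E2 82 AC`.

D8 BA E1 9B 95 E1 82 A1 F1 9D AB 9B F0 92 88 A8 EC BB 98 E3 82 AA EA 85 86

U+063A: 2-byte form → D8 BA.
U+16D5: 3-byte form → E1 9B 95.
U+10A1: 3-byte form → E1 82 A1.
U+5DADB: 4-byte form → F1 9D AB 9B.
U+12228: 4-byte form → F0 92 88 A8.
U+CED8: 3-byte form → EC BB 98.
U+30AA: 3-byte form → E3 82 AA.
U+A146: 3-byte form → EA 85 86.
Concatenated (25 bytes): D8 BA E1 9B 95 E1 82 A1 F1 9D AB 9B F0 92 88 A8 EC BB 98 E3 82 AA EA 85 86.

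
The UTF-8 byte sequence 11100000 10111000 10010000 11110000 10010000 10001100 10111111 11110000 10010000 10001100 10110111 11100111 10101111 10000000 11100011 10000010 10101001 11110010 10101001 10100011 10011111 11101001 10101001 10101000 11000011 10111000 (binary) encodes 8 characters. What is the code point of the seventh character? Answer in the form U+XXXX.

U+9A68

Offset 0: leading byte 0xE0 = 11100000 → 3-byte char #1 = E0 B8 90.
Offset 3: leading byte 0xF0 = 11110000 → 4-byte char #2 = F0 90 8C BF.
Offset 7: leading byte 0xF0 = 11110000 → 4-byte char #3 = F0 90 8C B7.
Offset 11: leading byte 0xE7 = 11100111 → 3-byte char #4 = E7 AF 80.
Offset 14: leading byte 0xE3 = 11100011 → 3-byte char #5 = E3 82 A9.
Offset 17: leading byte 0xF2 = 11110010 → 4-byte char #6 = F2 A9 A3 9F.
Offset 21: leading byte 0xE9 = 11101001 → 3-byte char #7 = E9 A9 A8.
Leading byte 0xE9 = 11101001 matches 1110xxxx → 3-byte sequence.
Byte 1: 0xE9 = 11101001, payload 1001 (4 bits).
Byte 2: 0xA9 = 10101001 (10xxxxxx ✓), payload 101001.
Byte 3: 0xA8 = 10101000 (10xxxxxx ✓), payload 101000.
Concatenate: 1001101001101000 = 0x9A68 (16 bits → U+9A68).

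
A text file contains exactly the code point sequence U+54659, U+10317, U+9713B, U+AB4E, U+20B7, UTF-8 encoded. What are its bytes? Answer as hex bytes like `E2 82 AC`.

F1 94 99 99 F0 90 8C 97 F2 97 84 BB EA AD 8E E2 82 B7

U+54659: 4-byte form → F1 94 99 99.
U+10317: 4-byte form → F0 90 8C 97.
U+9713B: 4-byte form → F2 97 84 BB.
U+AB4E: 3-byte form → EA AD 8E.
U+20B7: 3-byte form → E2 82 B7.
Concatenated (18 bytes): F1 94 99 99 F0 90 8C 97 F2 97 84 BB EA AD 8E E2 82 B7.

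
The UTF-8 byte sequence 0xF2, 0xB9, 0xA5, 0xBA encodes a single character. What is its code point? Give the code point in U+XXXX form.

U+B997A

Leading byte 0xF2 = 11110010 matches 11110xxx → 4-byte sequence.
Byte 1: 0xF2 = 11110010, payload 010 (3 bits).
Byte 2: 0xB9 = 10111001 (10xxxxxx ✓), payload 111001.
Byte 3: 0xA5 = 10100101 (10xxxxxx ✓), payload 100101.
Byte 4: 0xBA = 10111010 (10xxxxxx ✓), payload 111010.
Concatenate: 010111001100101111010 = 0xB997A (21 bits → U+B997A).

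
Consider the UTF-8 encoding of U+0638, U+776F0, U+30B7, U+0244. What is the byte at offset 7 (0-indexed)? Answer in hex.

0x82

U+0638 → 2-byte form D8 B8 at offsets 0–1.
U+776F0 → 4-byte form F1 B7 9B B0 at offsets 2–5.
U+30B7 → 3-byte form E3 82 B7 at offsets 6–8.
Offset 7 falls in char 3's range; it's byte 2 of E3 82 B7 = 0x82.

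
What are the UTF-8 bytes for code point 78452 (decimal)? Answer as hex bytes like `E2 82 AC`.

U+13274 = 0x13274 = 78452 decimal. In range U+10000–U+10FFFF → 4-byte form: 11110xxx 10xxxxxx 10xxxxxx 10xxxxxx.
Binary (21 bits): 000010011001001110100.
Split 3+6+6+6: 000 | 010011 | 001001 | 110100.
Byte 1: 11110000 = 0xF0.
Byte 2: 10010011 = 0x93.
Byte 3: 10001001 = 0x89.
Byte 4: 10110100 = 0xB4.

F0 93 89 B4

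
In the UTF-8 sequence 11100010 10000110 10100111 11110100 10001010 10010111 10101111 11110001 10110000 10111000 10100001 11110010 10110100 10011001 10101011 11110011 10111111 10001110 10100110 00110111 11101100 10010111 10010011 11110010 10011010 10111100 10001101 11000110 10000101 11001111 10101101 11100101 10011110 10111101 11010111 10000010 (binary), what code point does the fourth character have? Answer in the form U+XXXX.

U+B466B

Offset 0: leading byte 0xE2 = 11100010 → 3-byte char #1 = E2 86 A7.
Offset 3: leading byte 0xF4 = 11110100 → 4-byte char #2 = F4 8A 97 AF.
Offset 7: leading byte 0xF1 = 11110001 → 4-byte char #3 = F1 B0 B8 A1.
Offset 11: leading byte 0xF2 = 11110010 → 4-byte char #4 = F2 B4 99 AB.
Leading byte 0xF2 = 11110010 matches 11110xxx → 4-byte sequence.
Byte 1: 0xF2 = 11110010, payload 010 (3 bits).
Byte 2: 0xB4 = 10110100 (10xxxxxx ✓), payload 110100.
Byte 3: 0x99 = 10011001 (10xxxxxx ✓), payload 011001.
Byte 4: 0xAB = 10101011 (10xxxxxx ✓), payload 101011.
Concatenate: 010110100011001101011 = 0xB466B (21 bits → U+B466B).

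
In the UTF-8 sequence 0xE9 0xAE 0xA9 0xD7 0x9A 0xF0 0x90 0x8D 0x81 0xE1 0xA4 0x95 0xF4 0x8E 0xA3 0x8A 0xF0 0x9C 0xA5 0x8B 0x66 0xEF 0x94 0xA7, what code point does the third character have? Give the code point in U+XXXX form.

U+10341

Offset 0: leading byte 0xE9 = 11101001 → 3-byte char #1 = E9 AE A9.
Offset 3: leading byte 0xD7 = 11010111 → 2-byte char #2 = D7 9A.
Offset 5: leading byte 0xF0 = 11110000 → 4-byte char #3 = F0 90 8D 81.
Leading byte 0xF0 = 11110000 matches 11110xxx → 4-byte sequence.
Byte 1: 0xF0 = 11110000, payload 000 (3 bits).
Byte 2: 0x90 = 10010000 (10xxxxxx ✓), payload 010000.
Byte 3: 0x8D = 10001101 (10xxxxxx ✓), payload 001101.
Byte 4: 0x81 = 10000001 (10xxxxxx ✓), payload 000001.
Concatenate: 000010000001101000001 = 0x10341 (21 bits → U+10341).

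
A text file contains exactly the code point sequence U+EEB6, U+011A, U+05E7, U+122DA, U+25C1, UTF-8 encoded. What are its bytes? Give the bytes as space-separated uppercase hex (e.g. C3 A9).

EE BA B6 C4 9A D7 A7 F0 92 8B 9A E2 97 81

U+EEB6: 3-byte form → EE BA B6.
U+011A: 2-byte form → C4 9A.
U+05E7: 2-byte form → D7 A7.
U+122DA: 4-byte form → F0 92 8B 9A.
U+25C1: 3-byte form → E2 97 81.
Concatenated (14 bytes): EE BA B6 C4 9A D7 A7 F0 92 8B 9A E2 97 81.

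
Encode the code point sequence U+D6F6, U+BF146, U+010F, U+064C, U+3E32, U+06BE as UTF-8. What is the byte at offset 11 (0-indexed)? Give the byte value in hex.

U+D6F6 → 3-byte form ED 9B B6 at offsets 0–2.
U+BF146 → 4-byte form F2 BF 85 86 at offsets 3–6.
U+010F → 2-byte form C4 8F at offsets 7–8.
U+064C → 2-byte form D9 8C at offsets 9–10.
U+3E32 → 3-byte form E3 B8 B2 at offsets 11–13.
Offset 11 falls in char 5's range; it's byte 1 of E3 B8 B2 = 0xE3.

0xE3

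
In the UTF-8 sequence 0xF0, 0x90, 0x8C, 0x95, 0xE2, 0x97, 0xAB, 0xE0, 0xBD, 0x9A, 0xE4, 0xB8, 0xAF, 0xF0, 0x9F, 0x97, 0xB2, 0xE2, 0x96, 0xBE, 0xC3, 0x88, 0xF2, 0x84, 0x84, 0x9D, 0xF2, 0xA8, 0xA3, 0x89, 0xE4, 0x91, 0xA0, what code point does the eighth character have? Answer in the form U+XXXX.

Offset 0: leading byte 0xF0 = 11110000 → 4-byte char #1 = F0 90 8C 95.
Offset 4: leading byte 0xE2 = 11100010 → 3-byte char #2 = E2 97 AB.
Offset 7: leading byte 0xE0 = 11100000 → 3-byte char #3 = E0 BD 9A.
Offset 10: leading byte 0xE4 = 11100100 → 3-byte char #4 = E4 B8 AF.
Offset 13: leading byte 0xF0 = 11110000 → 4-byte char #5 = F0 9F 97 B2.
Offset 17: leading byte 0xE2 = 11100010 → 3-byte char #6 = E2 96 BE.
Offset 20: leading byte 0xC3 = 11000011 → 2-byte char #7 = C3 88.
Offset 22: leading byte 0xF2 = 11110010 → 4-byte char #8 = F2 84 84 9D.
Leading byte 0xF2 = 11110010 matches 11110xxx → 4-byte sequence.
Byte 1: 0xF2 = 11110010, payload 010 (3 bits).
Byte 2: 0x84 = 10000100 (10xxxxxx ✓), payload 000100.
Byte 3: 0x84 = 10000100 (10xxxxxx ✓), payload 000100.
Byte 4: 0x9D = 10011101 (10xxxxxx ✓), payload 011101.
Concatenate: 010000100000100011101 = 0x8411D (21 bits → U+8411D).

U+8411D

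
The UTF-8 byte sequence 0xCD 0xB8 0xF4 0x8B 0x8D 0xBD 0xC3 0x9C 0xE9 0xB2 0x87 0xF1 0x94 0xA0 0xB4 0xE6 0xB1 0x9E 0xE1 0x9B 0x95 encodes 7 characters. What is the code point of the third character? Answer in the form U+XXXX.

Offset 0: leading byte 0xCD = 11001101 → 2-byte char #1 = CD B8.
Offset 2: leading byte 0xF4 = 11110100 → 4-byte char #2 = F4 8B 8D BD.
Offset 6: leading byte 0xC3 = 11000011 → 2-byte char #3 = C3 9C.
Leading byte 0xC3 = 11000011 matches 110xxxxx → 2-byte sequence.
Byte 1: 0xC3 = 11000011, payload 00011 (5 bits).
Byte 2: 0x9C = 10011100 (10xxxxxx ✓), payload 011100.
Concatenate: 00011011100 = 0xDC (11 bits → U+00DC).

U+00DC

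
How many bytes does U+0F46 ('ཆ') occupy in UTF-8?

3

U+0F46 = 0xF46. UTF-8 uses 1 byte below 0x80, 2 below 0x800, 3 below 0x10000, 4 up to 0x10FFFF. 0xF46 is in U+0800–U+FFFF → 3 bytes.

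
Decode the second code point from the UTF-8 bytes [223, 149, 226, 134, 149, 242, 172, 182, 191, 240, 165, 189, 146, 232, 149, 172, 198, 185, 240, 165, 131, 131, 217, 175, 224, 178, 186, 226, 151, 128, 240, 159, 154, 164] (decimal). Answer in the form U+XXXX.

Offset 0: leading byte 0xDF = 11011111 → 2-byte char #1 = DF 95.
Offset 2: leading byte 0xE2 = 11100010 → 3-byte char #2 = E2 86 95.
Leading byte 0xE2 = 11100010 matches 1110xxxx → 3-byte sequence.
Byte 1: 0xE2 = 11100010, payload 0010 (4 bits).
Byte 2: 0x86 = 10000110 (10xxxxxx ✓), payload 000110.
Byte 3: 0x95 = 10010101 (10xxxxxx ✓), payload 010101.
Concatenate: 0010000110010101 = 0x2195 (16 bits → U+2195).

U+2195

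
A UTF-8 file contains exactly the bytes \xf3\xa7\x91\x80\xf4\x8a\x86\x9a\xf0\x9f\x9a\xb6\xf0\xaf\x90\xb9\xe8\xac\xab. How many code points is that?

Byte at offset 0: 0xF3 = 11110011 → 4-byte char (#1). Advance 4.
Byte at offset 4: 0xF4 = 11110100 → 4-byte char (#2). Advance 4.
Byte at offset 8: 0xF0 = 11110000 → 4-byte char (#3). Advance 4.
Byte at offset 12: 0xF0 = 11110000 → 4-byte char (#4). Advance 4.
Byte at offset 16: 0xE8 = 11101000 → 3-byte char (#5). Advance 3.
Reached end at offset 19 after 5 code points.

5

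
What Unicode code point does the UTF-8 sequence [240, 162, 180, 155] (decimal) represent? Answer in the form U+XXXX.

Leading byte 0xF0 = 11110000 matches 11110xxx → 4-byte sequence.
Byte 1: 0xF0 = 11110000, payload 000 (3 bits).
Byte 2: 0xA2 = 10100010 (10xxxxxx ✓), payload 100010.
Byte 3: 0xB4 = 10110100 (10xxxxxx ✓), payload 110100.
Byte 4: 0x9B = 10011011 (10xxxxxx ✓), payload 011011.
Concatenate: 000100010110100011011 = 0x22D1B (21 bits → U+22D1B).

U+22D1B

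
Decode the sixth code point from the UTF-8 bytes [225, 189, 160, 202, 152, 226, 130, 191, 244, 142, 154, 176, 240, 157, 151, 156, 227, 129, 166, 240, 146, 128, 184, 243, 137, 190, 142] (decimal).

Offset 0: leading byte 0xE1 = 11100001 → 3-byte char #1 = E1 BD A0.
Offset 3: leading byte 0xCA = 11001010 → 2-byte char #2 = CA 98.
Offset 5: leading byte 0xE2 = 11100010 → 3-byte char #3 = E2 82 BF.
Offset 8: leading byte 0xF4 = 11110100 → 4-byte char #4 = F4 8E 9A B0.
Offset 12: leading byte 0xF0 = 11110000 → 4-byte char #5 = F0 9D 97 9C.
Offset 16: leading byte 0xE3 = 11100011 → 3-byte char #6 = E3 81 A6.
Leading byte 0xE3 = 11100011 matches 1110xxxx → 3-byte sequence.
Byte 1: 0xE3 = 11100011, payload 0011 (4 bits).
Byte 2: 0x81 = 10000001 (10xxxxxx ✓), payload 000001.
Byte 3: 0xA6 = 10100110 (10xxxxxx ✓), payload 100110.
Concatenate: 0011000001100110 = 0x3066 (16 bits → U+3066).

U+3066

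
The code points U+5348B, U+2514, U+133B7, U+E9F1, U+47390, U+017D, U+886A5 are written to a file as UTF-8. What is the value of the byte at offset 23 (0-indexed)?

U+5348B → 4-byte form F1 93 92 8B at offsets 0–3.
U+2514 → 3-byte form E2 94 94 at offsets 4–6.
U+133B7 → 4-byte form F0 93 8E B7 at offsets 7–10.
U+E9F1 → 3-byte form EE A7 B1 at offsets 11–13.
U+47390 → 4-byte form F1 87 8E 90 at offsets 14–17.
U+017D → 2-byte form C5 BD at offsets 18–19.
U+886A5 → 4-byte form F2 88 9A A5 at offsets 20–23.
Offset 23 falls in char 7's range; it's byte 4 of F2 88 9A A5 = 0xA5.

0xA5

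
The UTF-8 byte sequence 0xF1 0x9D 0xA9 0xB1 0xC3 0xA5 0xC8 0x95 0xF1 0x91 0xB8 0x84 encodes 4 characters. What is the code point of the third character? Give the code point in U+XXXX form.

U+0215

Offset 0: leading byte 0xF1 = 11110001 → 4-byte char #1 = F1 9D A9 B1.
Offset 4: leading byte 0xC3 = 11000011 → 2-byte char #2 = C3 A5.
Offset 6: leading byte 0xC8 = 11001000 → 2-byte char #3 = C8 95.
Leading byte 0xC8 = 11001000 matches 110xxxxx → 2-byte sequence.
Byte 1: 0xC8 = 11001000, payload 01000 (5 bits).
Byte 2: 0x95 = 10010101 (10xxxxxx ✓), payload 010101.
Concatenate: 01000010101 = 0x215 (11 bits → U+0215).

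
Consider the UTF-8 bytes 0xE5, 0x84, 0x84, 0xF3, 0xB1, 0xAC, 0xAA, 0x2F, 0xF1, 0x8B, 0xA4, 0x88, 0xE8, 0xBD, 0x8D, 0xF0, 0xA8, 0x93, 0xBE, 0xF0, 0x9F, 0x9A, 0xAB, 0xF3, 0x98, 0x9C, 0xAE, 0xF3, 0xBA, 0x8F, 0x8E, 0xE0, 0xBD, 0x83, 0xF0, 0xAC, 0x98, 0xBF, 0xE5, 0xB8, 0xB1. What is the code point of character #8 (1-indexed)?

U+D872E

Offset 0: leading byte 0xE5 = 11100101 → 3-byte char #1 = E5 84 84.
Offset 3: leading byte 0xF3 = 11110011 → 4-byte char #2 = F3 B1 AC AA.
Offset 7: leading byte 0x2F = 00101111 → 1-byte char #3 = 2F.
Offset 8: leading byte 0xF1 = 11110001 → 4-byte char #4 = F1 8B A4 88.
Offset 12: leading byte 0xE8 = 11101000 → 3-byte char #5 = E8 BD 8D.
Offset 15: leading byte 0xF0 = 11110000 → 4-byte char #6 = F0 A8 93 BE.
Offset 19: leading byte 0xF0 = 11110000 → 4-byte char #7 = F0 9F 9A AB.
Offset 23: leading byte 0xF3 = 11110011 → 4-byte char #8 = F3 98 9C AE.
Leading byte 0xF3 = 11110011 matches 11110xxx → 4-byte sequence.
Byte 1: 0xF3 = 11110011, payload 011 (3 bits).
Byte 2: 0x98 = 10011000 (10xxxxxx ✓), payload 011000.
Byte 3: 0x9C = 10011100 (10xxxxxx ✓), payload 011100.
Byte 4: 0xAE = 10101110 (10xxxxxx ✓), payload 101110.
Concatenate: 011011000011100101110 = 0xD872E (21 bits → U+D872E).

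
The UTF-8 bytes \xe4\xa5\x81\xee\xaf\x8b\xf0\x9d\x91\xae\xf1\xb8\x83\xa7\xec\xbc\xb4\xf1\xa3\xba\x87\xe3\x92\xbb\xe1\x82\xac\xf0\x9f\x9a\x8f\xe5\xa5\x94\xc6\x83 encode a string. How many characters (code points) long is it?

11

Byte at offset 0: 0xE4 = 11100100 → 3-byte char (#1). Advance 3.
Byte at offset 3: 0xEE = 11101110 → 3-byte char (#2). Advance 3.
Byte at offset 6: 0xF0 = 11110000 → 4-byte char (#3). Advance 4.
Byte at offset 10: 0xF1 = 11110001 → 4-byte char (#4). Advance 4.
Byte at offset 14: 0xEC = 11101100 → 3-byte char (#5). Advance 3.
Byte at offset 17: 0xF1 = 11110001 → 4-byte char (#6). Advance 4.
Byte at offset 21: 0xE3 = 11100011 → 3-byte char (#7). Advance 3.
Byte at offset 24: 0xE1 = 11100001 → 3-byte char (#8). Advance 3.
Byte at offset 27: 0xF0 = 11110000 → 4-byte char (#9). Advance 4.
Byte at offset 31: 0xE5 = 11100101 → 3-byte char (#10). Advance 3.
Byte at offset 34: 0xC6 = 11000110 → 2-byte char (#11). Advance 2.
Reached end at offset 36 after 11 code points.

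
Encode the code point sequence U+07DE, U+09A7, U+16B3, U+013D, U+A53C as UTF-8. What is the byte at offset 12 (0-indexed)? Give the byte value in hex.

U+07DE → 2-byte form DF 9E at offsets 0–1.
U+09A7 → 3-byte form E0 A6 A7 at offsets 2–4.
U+16B3 → 3-byte form E1 9A B3 at offsets 5–7.
U+013D → 2-byte form C4 BD at offsets 8–9.
U+A53C → 3-byte form EA 94 BC at offsets 10–12.
Offset 12 falls in char 5's range; it's byte 3 of EA 94 BC = 0xBC.

0xBC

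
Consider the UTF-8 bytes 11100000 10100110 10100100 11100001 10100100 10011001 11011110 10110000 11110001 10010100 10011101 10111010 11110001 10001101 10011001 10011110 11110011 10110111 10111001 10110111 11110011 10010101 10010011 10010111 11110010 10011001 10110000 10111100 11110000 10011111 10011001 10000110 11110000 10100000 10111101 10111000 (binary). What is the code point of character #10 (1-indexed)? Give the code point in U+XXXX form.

U+20F78

Offset 0: leading byte 0xE0 = 11100000 → 3-byte char #1 = E0 A6 A4.
Offset 3: leading byte 0xE1 = 11100001 → 3-byte char #2 = E1 A4 99.
Offset 6: leading byte 0xDE = 11011110 → 2-byte char #3 = DE B0.
Offset 8: leading byte 0xF1 = 11110001 → 4-byte char #4 = F1 94 9D BA.
Offset 12: leading byte 0xF1 = 11110001 → 4-byte char #5 = F1 8D 99 9E.
Offset 16: leading byte 0xF3 = 11110011 → 4-byte char #6 = F3 B7 B9 B7.
Offset 20: leading byte 0xF3 = 11110011 → 4-byte char #7 = F3 95 93 97.
Offset 24: leading byte 0xF2 = 11110010 → 4-byte char #8 = F2 99 B0 BC.
Offset 28: leading byte 0xF0 = 11110000 → 4-byte char #9 = F0 9F 99 86.
Offset 32: leading byte 0xF0 = 11110000 → 4-byte char #10 = F0 A0 BD B8.
Leading byte 0xF0 = 11110000 matches 11110xxx → 4-byte sequence.
Byte 1: 0xF0 = 11110000, payload 000 (3 bits).
Byte 2: 0xA0 = 10100000 (10xxxxxx ✓), payload 100000.
Byte 3: 0xBD = 10111101 (10xxxxxx ✓), payload 111101.
Byte 4: 0xB8 = 10111000 (10xxxxxx ✓), payload 111000.
Concatenate: 000100000111101111000 = 0x20F78 (21 bits → U+20F78).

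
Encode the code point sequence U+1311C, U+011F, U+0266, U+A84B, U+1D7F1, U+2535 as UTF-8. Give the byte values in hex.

F0 93 84 9C C4 9F C9 A6 EA A1 8B F0 9D 9F B1 E2 94 B5

U+1311C: 4-byte form → F0 93 84 9C.
U+011F: 2-byte form → C4 9F.
U+0266: 2-byte form → C9 A6.
U+A84B: 3-byte form → EA A1 8B.
U+1D7F1: 4-byte form → F0 9D 9F B1.
U+2535: 3-byte form → E2 94 B5.
Concatenated (18 bytes): F0 93 84 9C C4 9F C9 A6 EA A1 8B F0 9D 9F B1 E2 94 B5.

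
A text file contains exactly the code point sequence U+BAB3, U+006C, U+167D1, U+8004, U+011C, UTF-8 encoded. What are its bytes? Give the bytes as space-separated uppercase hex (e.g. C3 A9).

U+BAB3: 3-byte form → EB AA B3.
U+006C: 1-byte form → 6C.
U+167D1: 4-byte form → F0 96 9F 91.
U+8004: 3-byte form → E8 80 84.
U+011C: 2-byte form → C4 9C.
Concatenated (13 bytes): EB AA B3 6C F0 96 9F 91 E8 80 84 C4 9C.

EB AA B3 6C F0 96 9F 91 E8 80 84 C4 9C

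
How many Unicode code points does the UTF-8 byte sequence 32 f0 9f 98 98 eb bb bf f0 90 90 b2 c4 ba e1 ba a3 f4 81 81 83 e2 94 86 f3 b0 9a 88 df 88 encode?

Byte at offset 0: 0x32 = 00110010 → 1-byte char (#1). Advance 1.
Byte at offset 1: 0xF0 = 11110000 → 4-byte char (#2). Advance 4.
Byte at offset 5: 0xEB = 11101011 → 3-byte char (#3). Advance 3.
Byte at offset 8: 0xF0 = 11110000 → 4-byte char (#4). Advance 4.
Byte at offset 12: 0xC4 = 11000100 → 2-byte char (#5). Advance 2.
Byte at offset 14: 0xE1 = 11100001 → 3-byte char (#6). Advance 3.
Byte at offset 17: 0xF4 = 11110100 → 4-byte char (#7). Advance 4.
Byte at offset 21: 0xE2 = 11100010 → 3-byte char (#8). Advance 3.
Byte at offset 24: 0xF3 = 11110011 → 4-byte char (#9). Advance 4.
Byte at offset 28: 0xDF = 11011111 → 2-byte char (#10). Advance 2.
Reached end at offset 30 after 10 code points.

10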